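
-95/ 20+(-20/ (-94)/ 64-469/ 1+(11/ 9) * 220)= -204.86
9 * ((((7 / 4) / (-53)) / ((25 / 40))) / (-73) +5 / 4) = 871029 / 77380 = 11.26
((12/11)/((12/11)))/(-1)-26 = -27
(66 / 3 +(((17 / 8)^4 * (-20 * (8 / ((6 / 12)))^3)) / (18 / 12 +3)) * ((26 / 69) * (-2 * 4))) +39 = 694932601 / 621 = 1119054.11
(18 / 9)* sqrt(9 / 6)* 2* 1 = 4.90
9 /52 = 0.17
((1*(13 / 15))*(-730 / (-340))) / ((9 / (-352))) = -72.78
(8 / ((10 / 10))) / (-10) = -0.80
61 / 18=3.39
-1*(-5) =5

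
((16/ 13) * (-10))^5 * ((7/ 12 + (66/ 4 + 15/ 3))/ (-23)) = 6946816000000/ 25619217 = 271156.45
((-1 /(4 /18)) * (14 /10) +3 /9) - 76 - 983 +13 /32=-1064.56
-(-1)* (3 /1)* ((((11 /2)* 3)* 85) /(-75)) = -56.10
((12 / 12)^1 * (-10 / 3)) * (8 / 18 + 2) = -220 / 27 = -8.15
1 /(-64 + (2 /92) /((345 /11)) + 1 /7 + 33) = -111090 /3427843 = -0.03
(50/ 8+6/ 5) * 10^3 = 7450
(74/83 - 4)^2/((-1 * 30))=-11094/34445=-0.32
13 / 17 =0.76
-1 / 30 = -0.03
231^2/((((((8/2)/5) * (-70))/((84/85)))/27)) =-4322241/170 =-25424.95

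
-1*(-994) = 994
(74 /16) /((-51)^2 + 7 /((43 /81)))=0.00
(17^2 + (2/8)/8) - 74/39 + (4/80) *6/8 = 1791949/6240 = 287.17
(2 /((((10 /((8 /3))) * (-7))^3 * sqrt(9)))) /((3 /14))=-256 /1488375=-0.00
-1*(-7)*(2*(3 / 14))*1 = 3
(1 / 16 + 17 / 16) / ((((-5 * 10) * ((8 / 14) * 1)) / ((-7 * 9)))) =3969 / 1600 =2.48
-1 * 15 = -15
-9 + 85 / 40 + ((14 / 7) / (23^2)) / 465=-13529159 / 1967880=-6.87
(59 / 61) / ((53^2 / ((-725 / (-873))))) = 42775 / 149587677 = 0.00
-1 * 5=-5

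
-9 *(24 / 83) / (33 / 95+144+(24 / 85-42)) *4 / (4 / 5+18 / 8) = -9302400 / 279725687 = -0.03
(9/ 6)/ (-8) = -3/ 16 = -0.19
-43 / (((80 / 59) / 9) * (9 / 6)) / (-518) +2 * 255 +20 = 530.37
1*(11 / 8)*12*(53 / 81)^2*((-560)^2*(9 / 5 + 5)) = 32945749760 / 2187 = 15064357.46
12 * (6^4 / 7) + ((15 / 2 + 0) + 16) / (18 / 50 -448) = 348076639 / 156674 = 2221.66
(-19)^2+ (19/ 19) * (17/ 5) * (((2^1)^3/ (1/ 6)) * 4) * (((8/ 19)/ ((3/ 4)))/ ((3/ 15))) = 41675/ 19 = 2193.42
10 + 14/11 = 124/11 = 11.27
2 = 2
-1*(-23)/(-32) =-23/32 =-0.72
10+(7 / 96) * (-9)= 299 / 32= 9.34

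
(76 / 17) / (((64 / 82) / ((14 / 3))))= 5453 / 204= 26.73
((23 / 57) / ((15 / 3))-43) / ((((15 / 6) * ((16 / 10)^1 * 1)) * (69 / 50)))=-30580 / 3933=-7.78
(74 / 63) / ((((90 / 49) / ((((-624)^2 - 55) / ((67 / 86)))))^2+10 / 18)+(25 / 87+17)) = 103144580436128019551 / 1566826737017652867719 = 0.07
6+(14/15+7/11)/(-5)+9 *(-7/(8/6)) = -137161/3300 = -41.56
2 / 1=2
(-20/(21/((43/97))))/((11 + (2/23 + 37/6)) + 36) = -39560/4989971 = -0.01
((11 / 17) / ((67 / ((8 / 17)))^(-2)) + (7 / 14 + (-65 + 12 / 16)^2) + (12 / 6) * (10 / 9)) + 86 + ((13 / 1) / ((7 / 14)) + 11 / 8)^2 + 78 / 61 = 18083.75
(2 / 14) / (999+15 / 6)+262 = 3673504 / 14021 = 262.00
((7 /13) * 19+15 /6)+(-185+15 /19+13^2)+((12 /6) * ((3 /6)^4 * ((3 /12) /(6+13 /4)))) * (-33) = -189451 /73112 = -2.59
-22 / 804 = -11 / 402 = -0.03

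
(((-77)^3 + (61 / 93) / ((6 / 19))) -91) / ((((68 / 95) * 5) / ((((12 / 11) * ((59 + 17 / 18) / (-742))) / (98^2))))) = 5223552971533 / 4461522756768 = 1.17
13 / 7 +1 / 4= 59 / 28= 2.11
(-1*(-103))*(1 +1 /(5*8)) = 4223 /40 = 105.58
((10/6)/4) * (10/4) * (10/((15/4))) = 25/9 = 2.78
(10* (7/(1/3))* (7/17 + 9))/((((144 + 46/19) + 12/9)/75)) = 71820000/71587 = 1003.25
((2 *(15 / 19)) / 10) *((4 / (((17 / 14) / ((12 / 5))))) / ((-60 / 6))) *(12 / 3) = -0.50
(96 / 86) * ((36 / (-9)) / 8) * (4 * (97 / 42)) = -1552 / 301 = -5.16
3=3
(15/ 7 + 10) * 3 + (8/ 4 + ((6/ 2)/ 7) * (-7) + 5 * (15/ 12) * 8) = 598/ 7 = 85.43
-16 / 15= -1.07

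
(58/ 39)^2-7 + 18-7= 9448/ 1521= 6.21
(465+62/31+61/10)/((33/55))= 1577/2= 788.50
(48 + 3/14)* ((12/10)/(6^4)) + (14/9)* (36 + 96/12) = 69037/1008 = 68.49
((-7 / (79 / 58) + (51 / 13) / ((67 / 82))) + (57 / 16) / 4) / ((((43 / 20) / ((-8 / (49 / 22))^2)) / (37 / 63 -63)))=-92651496724160 / 447554997981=-207.02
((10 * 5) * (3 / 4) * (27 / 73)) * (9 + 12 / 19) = 370575 / 2774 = 133.59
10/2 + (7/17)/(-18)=4.98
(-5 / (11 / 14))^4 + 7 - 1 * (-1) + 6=24214974 / 14641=1653.92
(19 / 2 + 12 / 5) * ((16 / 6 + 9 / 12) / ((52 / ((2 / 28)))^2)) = 697 / 9085440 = 0.00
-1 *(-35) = 35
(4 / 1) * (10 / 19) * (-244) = -9760 / 19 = -513.68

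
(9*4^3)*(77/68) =11088/17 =652.24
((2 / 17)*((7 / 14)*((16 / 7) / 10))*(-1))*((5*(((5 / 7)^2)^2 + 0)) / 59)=-0.00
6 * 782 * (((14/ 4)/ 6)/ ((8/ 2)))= 2737/ 4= 684.25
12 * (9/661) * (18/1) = 1944/661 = 2.94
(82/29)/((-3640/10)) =-0.01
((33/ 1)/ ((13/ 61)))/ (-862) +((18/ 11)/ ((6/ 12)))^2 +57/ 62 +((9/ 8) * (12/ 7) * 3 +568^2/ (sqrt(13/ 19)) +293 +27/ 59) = 5393619763867/ 17359920578 +322624 * sqrt(247)/ 13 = 390344.09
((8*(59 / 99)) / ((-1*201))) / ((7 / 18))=-944 / 15477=-0.06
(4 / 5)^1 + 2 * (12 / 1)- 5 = 99 / 5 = 19.80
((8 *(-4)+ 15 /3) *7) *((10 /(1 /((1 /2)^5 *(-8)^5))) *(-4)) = -7741440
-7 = -7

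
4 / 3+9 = 10.33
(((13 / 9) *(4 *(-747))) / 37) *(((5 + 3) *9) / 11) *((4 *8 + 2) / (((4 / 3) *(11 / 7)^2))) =-388284624 / 49247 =-7884.43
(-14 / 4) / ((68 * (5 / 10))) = -7 / 68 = -0.10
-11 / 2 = -5.50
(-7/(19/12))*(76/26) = -168/13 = -12.92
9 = 9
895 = 895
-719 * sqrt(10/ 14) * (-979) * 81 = 48187298.93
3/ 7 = 0.43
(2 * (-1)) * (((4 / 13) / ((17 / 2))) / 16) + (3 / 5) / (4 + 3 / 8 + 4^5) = -35831 / 9090835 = -0.00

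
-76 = -76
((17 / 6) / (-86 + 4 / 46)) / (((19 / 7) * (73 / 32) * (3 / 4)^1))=-21896 / 3083301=-0.01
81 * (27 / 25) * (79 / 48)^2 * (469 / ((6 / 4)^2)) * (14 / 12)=184402827 / 3200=57625.88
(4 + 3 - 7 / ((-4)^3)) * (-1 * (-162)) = 36855 / 32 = 1151.72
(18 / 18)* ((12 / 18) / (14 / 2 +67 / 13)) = 13 / 237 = 0.05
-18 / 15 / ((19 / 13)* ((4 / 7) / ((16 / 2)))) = -1092 / 95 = -11.49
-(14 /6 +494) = -1489 /3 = -496.33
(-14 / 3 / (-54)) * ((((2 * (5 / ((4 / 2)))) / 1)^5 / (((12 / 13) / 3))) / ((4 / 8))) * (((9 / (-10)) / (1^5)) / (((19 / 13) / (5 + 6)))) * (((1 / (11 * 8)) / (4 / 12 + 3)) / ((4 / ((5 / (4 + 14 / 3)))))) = -56875 / 9728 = -5.85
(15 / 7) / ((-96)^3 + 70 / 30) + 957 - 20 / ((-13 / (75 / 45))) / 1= 695297146406 / 724596873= 959.56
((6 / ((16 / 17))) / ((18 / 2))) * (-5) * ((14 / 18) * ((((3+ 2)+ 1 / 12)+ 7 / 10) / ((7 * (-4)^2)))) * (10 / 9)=-29495 / 186624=-0.16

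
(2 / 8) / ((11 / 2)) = 1 / 22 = 0.05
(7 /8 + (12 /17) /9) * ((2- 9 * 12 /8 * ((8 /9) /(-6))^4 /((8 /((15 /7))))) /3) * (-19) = -339150817 /28107324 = -12.07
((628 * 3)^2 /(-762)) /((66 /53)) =-5225588 /1397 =-3740.58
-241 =-241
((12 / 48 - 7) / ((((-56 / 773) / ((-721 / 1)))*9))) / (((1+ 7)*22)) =-238857 / 5632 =-42.41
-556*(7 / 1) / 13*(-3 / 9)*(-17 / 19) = -66164 / 741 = -89.29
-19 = -19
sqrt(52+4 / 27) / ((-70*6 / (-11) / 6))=44*sqrt(66) / 315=1.13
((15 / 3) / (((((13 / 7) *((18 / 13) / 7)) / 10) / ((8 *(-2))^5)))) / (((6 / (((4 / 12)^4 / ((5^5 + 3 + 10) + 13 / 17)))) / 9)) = -10918297600 / 12966237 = -842.06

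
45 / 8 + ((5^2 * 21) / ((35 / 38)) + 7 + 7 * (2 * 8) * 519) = 469685 / 8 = 58710.62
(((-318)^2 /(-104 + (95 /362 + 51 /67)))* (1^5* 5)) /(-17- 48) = 2452661496 /32468657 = 75.54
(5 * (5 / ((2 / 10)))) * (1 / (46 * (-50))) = -0.05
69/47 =1.47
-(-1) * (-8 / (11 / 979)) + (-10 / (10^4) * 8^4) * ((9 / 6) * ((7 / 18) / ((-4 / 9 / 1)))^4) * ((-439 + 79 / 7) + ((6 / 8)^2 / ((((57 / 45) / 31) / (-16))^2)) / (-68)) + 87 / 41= 1358388594971 / 251617000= 5398.64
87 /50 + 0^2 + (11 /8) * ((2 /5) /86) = 15019 /8600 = 1.75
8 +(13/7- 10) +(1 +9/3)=27/7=3.86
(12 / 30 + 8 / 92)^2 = 3136 / 13225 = 0.24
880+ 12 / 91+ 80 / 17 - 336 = 849052 / 1547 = 548.84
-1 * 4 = -4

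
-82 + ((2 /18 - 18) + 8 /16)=-1789 /18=-99.39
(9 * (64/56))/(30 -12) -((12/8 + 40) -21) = -279/14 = -19.93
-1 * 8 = -8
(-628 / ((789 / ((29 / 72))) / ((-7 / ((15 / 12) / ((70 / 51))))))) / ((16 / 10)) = 1115485 / 724302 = 1.54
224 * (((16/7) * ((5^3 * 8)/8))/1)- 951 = 63049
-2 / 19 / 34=-0.00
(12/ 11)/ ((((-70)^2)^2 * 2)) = 3/ 132055000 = 0.00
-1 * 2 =-2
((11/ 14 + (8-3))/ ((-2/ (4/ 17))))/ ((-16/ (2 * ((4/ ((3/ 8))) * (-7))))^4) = -87808/ 17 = -5165.18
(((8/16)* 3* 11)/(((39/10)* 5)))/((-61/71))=-781/793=-0.98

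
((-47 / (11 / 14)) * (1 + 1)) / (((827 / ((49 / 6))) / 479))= -15443918 / 27291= -565.90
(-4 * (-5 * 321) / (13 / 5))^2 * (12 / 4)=3091230000 / 169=18291301.78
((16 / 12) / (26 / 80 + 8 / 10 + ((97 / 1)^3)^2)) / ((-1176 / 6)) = -8 / 979575077797827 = -0.00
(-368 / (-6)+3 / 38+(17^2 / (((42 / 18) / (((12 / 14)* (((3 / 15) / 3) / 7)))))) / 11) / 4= 132271541 / 8602440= 15.38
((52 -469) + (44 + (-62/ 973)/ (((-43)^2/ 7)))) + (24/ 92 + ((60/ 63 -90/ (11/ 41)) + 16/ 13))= -12532745017129/ 17751492759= -706.01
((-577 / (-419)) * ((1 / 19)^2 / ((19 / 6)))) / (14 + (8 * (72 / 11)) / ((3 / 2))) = 19041 / 773084749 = 0.00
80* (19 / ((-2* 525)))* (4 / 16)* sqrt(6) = -38* sqrt(6) / 105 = -0.89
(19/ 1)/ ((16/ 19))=361/ 16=22.56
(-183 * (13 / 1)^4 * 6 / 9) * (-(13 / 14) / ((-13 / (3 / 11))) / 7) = -5226663 / 539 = -9696.96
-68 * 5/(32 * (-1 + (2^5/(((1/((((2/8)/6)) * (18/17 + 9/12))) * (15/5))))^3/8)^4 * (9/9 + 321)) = -6737534533613522003477760/156090000767354578136741921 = -0.04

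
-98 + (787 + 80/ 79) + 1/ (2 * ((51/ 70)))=2782826/ 4029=690.70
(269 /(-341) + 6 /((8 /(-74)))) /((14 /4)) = -38389 /2387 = -16.08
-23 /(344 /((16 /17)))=-46 /731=-0.06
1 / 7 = 0.14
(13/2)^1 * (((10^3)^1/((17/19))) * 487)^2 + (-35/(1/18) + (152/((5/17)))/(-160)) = 55651705831699653/28900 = 1925664561650.51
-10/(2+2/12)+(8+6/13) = 50/13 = 3.85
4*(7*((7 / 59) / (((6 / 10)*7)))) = 140 / 177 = 0.79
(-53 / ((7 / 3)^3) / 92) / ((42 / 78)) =-18603 / 220892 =-0.08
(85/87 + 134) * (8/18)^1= 46972/783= 59.99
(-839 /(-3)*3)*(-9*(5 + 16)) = -158571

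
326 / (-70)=-163 / 35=-4.66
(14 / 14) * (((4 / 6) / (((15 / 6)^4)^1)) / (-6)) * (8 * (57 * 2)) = -4864 / 1875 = -2.59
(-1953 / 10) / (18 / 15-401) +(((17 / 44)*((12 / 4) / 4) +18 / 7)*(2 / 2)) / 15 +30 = 75555853 / 2462768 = 30.68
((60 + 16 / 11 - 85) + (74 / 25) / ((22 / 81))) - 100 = -30978 / 275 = -112.65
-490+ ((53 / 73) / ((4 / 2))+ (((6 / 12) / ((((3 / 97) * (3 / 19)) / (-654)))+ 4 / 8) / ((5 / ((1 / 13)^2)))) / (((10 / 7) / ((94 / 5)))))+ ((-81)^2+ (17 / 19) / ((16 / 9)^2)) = 113161177602151 / 22502688000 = 5028.78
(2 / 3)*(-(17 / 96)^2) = -289 / 13824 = -0.02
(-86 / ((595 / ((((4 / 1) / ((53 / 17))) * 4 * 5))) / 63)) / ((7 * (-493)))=12384 / 182903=0.07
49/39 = 1.26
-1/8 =-0.12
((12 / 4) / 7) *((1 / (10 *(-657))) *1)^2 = 1 / 100718100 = 0.00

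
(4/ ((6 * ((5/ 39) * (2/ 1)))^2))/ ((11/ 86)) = 7267/ 550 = 13.21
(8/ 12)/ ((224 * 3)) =1/ 1008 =0.00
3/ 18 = 1/ 6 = 0.17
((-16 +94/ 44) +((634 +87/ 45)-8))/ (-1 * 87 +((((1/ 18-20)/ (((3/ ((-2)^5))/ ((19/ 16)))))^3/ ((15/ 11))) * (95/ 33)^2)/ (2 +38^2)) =25953964453683/ 2860443885353015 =0.01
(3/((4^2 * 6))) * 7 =7/32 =0.22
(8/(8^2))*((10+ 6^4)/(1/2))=653/2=326.50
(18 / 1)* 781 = 14058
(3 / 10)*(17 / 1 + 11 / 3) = 31 / 5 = 6.20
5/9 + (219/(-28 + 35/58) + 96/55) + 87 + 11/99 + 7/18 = 128691887/1573110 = 81.81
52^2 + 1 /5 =13521 /5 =2704.20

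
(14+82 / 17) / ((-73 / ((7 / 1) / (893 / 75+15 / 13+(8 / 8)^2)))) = -2184000 / 17012869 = -0.13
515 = 515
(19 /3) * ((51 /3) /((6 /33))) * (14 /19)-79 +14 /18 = 3223 /9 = 358.11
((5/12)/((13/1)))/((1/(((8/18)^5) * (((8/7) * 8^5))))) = 335544320/16120377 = 20.81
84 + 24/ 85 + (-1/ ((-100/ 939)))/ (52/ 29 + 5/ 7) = 76170009/ 865300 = 88.03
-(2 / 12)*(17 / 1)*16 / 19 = -136 / 57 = -2.39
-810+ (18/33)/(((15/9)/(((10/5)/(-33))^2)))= -5390542/6655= -810.00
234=234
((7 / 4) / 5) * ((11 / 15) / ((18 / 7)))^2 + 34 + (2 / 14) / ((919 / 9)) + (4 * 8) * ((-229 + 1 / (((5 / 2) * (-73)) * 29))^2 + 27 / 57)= 1340296185545925021421429 / 798668199245574000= 1678163.96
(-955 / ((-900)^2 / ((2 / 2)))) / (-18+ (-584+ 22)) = 191 / 93960000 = 0.00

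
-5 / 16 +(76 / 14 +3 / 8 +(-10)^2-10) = 10695 / 112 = 95.49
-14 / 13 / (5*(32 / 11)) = -77 / 1040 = -0.07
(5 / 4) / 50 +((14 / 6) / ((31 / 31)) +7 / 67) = 19801 / 8040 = 2.46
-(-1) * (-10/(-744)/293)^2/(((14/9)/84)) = 75/660007112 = 0.00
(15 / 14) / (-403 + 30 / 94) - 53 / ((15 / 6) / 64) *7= -12582613957 / 1324820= -9497.60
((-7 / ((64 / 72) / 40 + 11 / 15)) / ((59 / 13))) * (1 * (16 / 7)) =-4.67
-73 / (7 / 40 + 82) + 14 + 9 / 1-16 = 20089 / 3287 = 6.11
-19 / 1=-19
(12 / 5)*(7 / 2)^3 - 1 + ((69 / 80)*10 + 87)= 7901 / 40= 197.52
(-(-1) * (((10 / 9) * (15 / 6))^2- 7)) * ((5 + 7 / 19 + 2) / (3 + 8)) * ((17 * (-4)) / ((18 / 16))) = -4417280 / 152361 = -28.99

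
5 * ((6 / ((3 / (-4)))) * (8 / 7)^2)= -2560 / 49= -52.24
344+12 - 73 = 283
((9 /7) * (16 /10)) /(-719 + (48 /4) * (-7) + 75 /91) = -468 /182495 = -0.00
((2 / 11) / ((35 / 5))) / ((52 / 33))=3 / 182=0.02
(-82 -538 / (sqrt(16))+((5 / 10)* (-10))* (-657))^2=37662769 / 4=9415692.25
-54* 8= -432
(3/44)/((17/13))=39/748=0.05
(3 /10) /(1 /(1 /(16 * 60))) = 1 /3200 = 0.00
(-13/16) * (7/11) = -91/176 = -0.52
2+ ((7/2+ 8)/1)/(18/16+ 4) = 174/41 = 4.24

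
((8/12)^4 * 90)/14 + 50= 3230/63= 51.27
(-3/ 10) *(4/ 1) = -6/ 5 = -1.20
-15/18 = -5/6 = -0.83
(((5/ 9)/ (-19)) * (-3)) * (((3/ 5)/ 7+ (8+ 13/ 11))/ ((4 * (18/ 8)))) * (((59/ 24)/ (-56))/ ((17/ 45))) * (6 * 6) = -65785/ 174097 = -0.38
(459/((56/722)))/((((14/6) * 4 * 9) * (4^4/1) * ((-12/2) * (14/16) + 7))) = 55233/351232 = 0.16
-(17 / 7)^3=-4913 / 343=-14.32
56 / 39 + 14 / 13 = 2.51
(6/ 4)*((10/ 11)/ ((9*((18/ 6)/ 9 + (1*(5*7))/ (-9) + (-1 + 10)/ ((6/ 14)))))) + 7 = 12104/ 1727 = 7.01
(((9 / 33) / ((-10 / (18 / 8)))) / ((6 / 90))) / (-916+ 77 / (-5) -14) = 405 / 415976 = 0.00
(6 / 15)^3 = 8 / 125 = 0.06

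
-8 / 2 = -4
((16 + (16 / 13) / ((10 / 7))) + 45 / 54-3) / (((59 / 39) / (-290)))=-166199 / 59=-2816.93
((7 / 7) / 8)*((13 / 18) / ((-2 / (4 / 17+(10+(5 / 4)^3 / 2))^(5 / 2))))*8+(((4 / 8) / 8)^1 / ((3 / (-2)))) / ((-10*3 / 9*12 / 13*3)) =13 / 2880 - 7737776917*sqrt(829498) / 46364884992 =-151.99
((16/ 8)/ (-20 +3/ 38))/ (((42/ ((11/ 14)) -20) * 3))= -209/ 208932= -0.00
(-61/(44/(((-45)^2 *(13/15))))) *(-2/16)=107055/352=304.13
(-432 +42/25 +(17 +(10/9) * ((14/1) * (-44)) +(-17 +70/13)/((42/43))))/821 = -45440429/33619950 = -1.35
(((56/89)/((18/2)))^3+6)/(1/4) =12334840088/513922401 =24.00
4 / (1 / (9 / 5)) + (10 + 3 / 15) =87 / 5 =17.40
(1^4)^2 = 1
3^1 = 3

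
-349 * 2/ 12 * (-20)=3490/ 3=1163.33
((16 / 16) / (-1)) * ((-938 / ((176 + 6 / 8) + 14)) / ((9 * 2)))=268 / 981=0.27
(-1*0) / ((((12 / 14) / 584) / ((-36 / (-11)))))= 0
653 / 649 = 1.01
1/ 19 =0.05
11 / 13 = 0.85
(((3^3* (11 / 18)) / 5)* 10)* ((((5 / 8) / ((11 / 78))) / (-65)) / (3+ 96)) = -1 / 44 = -0.02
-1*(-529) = 529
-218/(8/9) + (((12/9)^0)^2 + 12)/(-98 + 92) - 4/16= -743/3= -247.67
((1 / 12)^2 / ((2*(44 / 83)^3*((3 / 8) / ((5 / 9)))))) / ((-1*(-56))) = 0.00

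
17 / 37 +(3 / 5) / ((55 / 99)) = 1424 / 925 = 1.54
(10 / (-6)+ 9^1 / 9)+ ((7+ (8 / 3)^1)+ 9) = 18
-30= -30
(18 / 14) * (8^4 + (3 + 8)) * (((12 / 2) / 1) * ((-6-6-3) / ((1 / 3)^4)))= -269460270 / 7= -38494324.29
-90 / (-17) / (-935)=-18 / 3179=-0.01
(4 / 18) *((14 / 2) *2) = 28 / 9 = 3.11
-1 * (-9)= 9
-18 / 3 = -6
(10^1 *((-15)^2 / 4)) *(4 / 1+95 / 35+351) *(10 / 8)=1760625 / 7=251517.86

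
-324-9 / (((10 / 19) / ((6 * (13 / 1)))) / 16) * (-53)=5653692 / 5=1130738.40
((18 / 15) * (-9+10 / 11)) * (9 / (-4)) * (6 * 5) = 7209 / 11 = 655.36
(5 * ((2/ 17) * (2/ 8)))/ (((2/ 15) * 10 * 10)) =3/ 272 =0.01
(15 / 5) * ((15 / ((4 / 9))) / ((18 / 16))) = 90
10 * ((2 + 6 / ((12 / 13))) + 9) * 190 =33250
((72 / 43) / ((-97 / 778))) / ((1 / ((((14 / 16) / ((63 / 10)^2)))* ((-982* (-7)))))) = -76399600 / 37539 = -2035.21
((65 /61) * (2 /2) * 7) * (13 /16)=5915 /976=6.06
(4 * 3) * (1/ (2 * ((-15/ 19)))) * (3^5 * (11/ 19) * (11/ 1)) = -58806/ 5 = -11761.20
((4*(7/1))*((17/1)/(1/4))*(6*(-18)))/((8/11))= -282744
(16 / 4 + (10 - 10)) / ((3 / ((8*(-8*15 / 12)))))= -320 / 3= -106.67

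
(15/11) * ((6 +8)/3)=70/11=6.36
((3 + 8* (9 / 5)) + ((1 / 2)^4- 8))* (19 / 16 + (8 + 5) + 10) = 292959 / 1280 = 228.87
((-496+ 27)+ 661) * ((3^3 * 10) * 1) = 51840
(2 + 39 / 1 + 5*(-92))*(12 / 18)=-838 / 3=-279.33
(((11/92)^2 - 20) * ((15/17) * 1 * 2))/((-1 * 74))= 2537385/5323856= 0.48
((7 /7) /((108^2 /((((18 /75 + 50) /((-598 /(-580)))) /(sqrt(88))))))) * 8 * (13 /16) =4553 * sqrt(22) /7377480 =0.00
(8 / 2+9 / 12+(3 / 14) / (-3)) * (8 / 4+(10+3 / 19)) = 4323 / 76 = 56.88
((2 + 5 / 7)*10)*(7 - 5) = 380 / 7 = 54.29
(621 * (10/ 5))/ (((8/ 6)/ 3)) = 5589/ 2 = 2794.50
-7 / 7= -1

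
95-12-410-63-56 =-446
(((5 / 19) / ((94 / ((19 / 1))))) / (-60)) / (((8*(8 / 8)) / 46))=-23 / 4512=-0.01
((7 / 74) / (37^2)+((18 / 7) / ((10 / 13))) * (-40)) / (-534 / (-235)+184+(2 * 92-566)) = 22283256245 / 32617695432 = 0.68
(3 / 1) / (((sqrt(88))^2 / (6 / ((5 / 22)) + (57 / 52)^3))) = 58458663 / 61867520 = 0.94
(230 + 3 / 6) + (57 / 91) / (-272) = 5705279 / 24752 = 230.50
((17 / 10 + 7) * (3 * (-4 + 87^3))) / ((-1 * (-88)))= 171868239 / 880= 195304.82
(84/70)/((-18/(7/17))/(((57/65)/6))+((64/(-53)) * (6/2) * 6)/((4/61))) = -7049/3704070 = -0.00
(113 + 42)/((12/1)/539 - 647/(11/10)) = -83545/317018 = -0.26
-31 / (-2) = 31 / 2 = 15.50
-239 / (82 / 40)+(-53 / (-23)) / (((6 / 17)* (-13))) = -8612261 / 73554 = -117.09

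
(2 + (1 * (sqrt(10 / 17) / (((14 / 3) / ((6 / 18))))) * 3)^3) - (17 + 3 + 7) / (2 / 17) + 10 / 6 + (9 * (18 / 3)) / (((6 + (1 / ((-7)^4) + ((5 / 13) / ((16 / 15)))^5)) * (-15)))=-38140952140493953069 / 168442786869223530 + 135 * sqrt(170) / 396508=-226.43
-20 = -20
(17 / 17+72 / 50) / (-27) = -61 / 675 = -0.09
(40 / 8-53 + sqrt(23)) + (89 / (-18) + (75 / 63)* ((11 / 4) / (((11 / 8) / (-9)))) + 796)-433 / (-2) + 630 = sqrt(23) + 98792 / 63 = 1572.92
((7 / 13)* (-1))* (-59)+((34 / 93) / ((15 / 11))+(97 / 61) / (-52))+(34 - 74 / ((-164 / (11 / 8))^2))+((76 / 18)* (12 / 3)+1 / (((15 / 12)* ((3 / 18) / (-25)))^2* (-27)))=-142956384453317 / 317368496640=-450.44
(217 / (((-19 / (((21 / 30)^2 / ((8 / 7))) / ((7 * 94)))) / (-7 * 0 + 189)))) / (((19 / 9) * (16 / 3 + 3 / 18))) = -0.12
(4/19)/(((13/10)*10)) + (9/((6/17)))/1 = 12605/494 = 25.52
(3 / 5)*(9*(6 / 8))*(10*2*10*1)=810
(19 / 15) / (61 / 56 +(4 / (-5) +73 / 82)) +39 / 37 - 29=-40390094 / 1503051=-26.87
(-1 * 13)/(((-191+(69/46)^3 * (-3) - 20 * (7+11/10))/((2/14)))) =104/20335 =0.01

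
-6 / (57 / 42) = -84 / 19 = -4.42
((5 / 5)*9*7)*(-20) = -1260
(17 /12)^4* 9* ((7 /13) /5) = 584647 /149760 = 3.90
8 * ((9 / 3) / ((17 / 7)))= 168 / 17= 9.88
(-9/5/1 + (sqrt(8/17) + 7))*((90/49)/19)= 0.57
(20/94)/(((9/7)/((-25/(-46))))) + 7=68978/9729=7.09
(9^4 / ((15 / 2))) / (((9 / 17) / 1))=8262 / 5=1652.40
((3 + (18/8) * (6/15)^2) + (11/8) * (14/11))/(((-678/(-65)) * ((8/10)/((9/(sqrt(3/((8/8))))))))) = 6643 * sqrt(3)/3616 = 3.18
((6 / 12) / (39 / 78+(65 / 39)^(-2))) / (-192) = -25 / 8256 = -0.00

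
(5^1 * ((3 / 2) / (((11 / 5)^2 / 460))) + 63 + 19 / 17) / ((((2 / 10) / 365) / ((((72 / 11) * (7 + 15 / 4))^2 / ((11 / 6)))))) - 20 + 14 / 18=3829115909.02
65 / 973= 0.07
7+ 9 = 16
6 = 6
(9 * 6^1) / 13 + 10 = 184 / 13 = 14.15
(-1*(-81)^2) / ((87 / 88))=-192456 / 29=-6636.41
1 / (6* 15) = 1 / 90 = 0.01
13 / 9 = 1.44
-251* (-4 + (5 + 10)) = -2761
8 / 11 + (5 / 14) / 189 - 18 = -502685 / 29106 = -17.27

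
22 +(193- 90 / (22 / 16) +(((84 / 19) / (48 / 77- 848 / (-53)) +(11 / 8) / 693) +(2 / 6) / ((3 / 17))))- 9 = 601267501 / 4213440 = 142.70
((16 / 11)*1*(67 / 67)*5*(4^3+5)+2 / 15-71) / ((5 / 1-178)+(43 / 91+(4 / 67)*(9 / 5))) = -433539379 / 173455392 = -2.50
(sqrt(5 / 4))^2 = 5 / 4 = 1.25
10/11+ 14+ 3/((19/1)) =3149/209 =15.07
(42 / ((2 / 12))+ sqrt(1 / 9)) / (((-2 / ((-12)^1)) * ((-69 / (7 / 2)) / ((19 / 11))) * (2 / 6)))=-100681 / 253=-397.95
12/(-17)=-12/17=-0.71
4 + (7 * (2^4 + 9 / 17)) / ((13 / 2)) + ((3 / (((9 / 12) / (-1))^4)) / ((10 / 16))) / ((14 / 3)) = 1743974 / 69615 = 25.05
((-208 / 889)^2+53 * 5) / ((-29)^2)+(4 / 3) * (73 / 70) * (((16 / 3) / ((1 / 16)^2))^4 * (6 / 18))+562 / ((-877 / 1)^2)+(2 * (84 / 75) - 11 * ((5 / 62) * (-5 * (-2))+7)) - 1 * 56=465184258662372310844362624044871 / 288820446665063885775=1610634787231.09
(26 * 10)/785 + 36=5704/157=36.33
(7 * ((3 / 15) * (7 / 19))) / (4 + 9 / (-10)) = 98 / 589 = 0.17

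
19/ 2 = 9.50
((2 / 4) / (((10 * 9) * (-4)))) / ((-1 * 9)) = 1 / 6480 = 0.00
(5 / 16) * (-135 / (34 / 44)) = -7425 / 136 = -54.60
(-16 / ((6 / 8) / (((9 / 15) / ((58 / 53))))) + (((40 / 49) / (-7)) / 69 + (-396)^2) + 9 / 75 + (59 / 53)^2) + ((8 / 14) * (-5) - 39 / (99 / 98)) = 27704560906972402 / 176727602975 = 156764.20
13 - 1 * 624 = -611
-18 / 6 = -3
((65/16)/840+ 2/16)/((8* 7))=349/150528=0.00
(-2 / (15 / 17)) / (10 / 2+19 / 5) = -17 / 66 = -0.26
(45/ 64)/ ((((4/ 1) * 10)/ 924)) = 2079/ 128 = 16.24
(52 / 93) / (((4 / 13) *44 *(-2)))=-169 / 8184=-0.02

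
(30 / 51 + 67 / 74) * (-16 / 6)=-7516 / 1887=-3.98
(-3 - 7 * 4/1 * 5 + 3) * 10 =-1400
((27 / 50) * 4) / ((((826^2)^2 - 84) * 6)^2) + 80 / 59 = 1.36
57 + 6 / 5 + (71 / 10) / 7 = 829 / 14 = 59.21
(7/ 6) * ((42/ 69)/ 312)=49/ 21528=0.00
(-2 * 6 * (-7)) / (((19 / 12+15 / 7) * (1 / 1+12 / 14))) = 49392 / 4069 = 12.14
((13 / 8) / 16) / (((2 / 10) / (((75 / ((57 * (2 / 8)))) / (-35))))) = -325 / 4256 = -0.08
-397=-397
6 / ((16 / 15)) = 5.62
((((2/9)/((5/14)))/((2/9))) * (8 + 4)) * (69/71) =11592/355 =32.65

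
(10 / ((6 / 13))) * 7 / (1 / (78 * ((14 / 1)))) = 165620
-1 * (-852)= 852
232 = 232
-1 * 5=-5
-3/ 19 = -0.16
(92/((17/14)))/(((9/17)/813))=349048/3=116349.33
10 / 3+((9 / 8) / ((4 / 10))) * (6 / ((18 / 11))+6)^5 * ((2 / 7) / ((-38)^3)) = 173999135 / 82966464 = 2.10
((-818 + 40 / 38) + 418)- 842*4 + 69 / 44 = -3147857 / 836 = -3765.38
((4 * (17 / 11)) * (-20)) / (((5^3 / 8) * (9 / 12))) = -8704 / 825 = -10.55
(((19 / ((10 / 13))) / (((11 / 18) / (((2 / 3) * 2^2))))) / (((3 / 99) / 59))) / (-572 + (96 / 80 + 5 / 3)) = -3147768 / 8537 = -368.72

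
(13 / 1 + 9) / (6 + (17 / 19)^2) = 7942 / 2455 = 3.24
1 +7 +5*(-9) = -37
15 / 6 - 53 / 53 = 3 / 2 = 1.50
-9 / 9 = -1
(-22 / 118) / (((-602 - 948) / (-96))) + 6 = 273822 / 45725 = 5.99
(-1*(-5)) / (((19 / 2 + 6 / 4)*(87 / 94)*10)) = 47 / 957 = 0.05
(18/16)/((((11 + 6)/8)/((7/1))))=63/17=3.71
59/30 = 1.97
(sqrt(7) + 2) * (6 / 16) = 3 / 4 + 3 * sqrt(7) / 8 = 1.74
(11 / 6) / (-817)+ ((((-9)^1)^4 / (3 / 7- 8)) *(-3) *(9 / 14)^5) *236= 168073462882271 / 2495176824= 67359.34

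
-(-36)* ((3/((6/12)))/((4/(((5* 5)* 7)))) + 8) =9738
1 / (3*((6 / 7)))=7 / 18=0.39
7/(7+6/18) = 21/22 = 0.95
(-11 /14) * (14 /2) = -11 /2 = -5.50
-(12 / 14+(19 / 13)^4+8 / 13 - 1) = -1006718 / 199927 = -5.04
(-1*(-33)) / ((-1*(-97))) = 33 / 97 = 0.34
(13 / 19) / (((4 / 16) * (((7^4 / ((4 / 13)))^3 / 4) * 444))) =256 / 4933325425467621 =0.00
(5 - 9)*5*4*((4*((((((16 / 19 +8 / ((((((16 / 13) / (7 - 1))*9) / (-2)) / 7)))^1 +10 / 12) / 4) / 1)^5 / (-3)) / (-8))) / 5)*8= 13755026878408203125 / 924198999552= 14883187.37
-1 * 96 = -96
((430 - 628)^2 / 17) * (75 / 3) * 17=980100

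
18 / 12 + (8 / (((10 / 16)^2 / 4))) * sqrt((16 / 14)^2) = 33293 / 350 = 95.12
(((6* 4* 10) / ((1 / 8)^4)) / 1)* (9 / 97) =8847360 / 97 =91209.90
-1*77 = -77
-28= -28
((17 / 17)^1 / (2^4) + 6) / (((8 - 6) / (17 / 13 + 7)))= 2619 / 104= 25.18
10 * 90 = 900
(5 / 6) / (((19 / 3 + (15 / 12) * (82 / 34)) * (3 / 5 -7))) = -425 / 30512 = -0.01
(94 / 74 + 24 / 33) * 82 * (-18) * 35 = -103193.07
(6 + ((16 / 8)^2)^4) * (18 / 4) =1179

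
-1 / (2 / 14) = -7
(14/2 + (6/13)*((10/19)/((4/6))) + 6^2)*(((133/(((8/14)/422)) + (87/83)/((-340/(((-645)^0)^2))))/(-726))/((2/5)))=-29688561532753/2024186736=-14666.91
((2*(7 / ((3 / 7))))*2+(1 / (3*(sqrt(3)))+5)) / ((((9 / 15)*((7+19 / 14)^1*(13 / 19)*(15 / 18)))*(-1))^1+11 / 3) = 87.32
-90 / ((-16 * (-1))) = -45 / 8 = -5.62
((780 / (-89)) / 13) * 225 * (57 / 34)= -384750 / 1513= -254.30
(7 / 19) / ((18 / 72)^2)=112 / 19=5.89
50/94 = 25/47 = 0.53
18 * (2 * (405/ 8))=3645/ 2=1822.50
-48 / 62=-24 / 31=-0.77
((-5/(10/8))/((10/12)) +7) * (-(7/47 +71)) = -156.53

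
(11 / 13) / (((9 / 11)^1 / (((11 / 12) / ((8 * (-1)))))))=-1331 / 11232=-0.12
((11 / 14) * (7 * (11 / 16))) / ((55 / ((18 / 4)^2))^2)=6561 / 12800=0.51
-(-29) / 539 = 29 / 539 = 0.05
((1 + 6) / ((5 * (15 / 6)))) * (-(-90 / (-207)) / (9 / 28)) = -784 / 1035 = -0.76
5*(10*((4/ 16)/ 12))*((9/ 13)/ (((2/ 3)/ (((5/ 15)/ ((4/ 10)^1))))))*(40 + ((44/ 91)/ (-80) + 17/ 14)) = 5624925/ 151424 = 37.15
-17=-17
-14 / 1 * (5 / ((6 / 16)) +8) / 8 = -112 / 3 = -37.33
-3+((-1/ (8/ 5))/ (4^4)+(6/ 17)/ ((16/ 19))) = -89941/ 34816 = -2.58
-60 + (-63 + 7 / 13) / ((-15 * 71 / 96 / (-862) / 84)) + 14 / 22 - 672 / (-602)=-407739.61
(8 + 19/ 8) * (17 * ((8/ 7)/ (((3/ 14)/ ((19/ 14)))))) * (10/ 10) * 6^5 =69488928/ 7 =9926989.71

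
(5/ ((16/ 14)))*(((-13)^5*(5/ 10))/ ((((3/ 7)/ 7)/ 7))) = -92861926.35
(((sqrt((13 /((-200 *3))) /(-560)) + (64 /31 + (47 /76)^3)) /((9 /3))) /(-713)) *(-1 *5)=sqrt(2730) /3593520 + 52188295 /9702686528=0.01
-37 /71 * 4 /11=-148 /781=-0.19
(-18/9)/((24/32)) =-8/3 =-2.67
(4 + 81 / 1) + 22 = 107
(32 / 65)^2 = 1024 / 4225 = 0.24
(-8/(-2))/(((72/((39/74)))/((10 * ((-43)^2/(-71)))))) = -7.62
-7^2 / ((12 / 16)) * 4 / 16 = -49 / 3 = -16.33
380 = 380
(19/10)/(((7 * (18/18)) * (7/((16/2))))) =76/245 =0.31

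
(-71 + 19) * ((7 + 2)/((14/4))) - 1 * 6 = -978/7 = -139.71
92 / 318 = 0.29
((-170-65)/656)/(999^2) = -235/654688656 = -0.00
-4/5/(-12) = 1/15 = 0.07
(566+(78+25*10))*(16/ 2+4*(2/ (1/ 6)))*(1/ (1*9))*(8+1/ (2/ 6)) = 183568/ 3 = 61189.33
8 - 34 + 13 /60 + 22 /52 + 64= 30139 /780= 38.64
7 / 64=0.11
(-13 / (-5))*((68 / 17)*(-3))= -156 / 5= -31.20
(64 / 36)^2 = 256 / 81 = 3.16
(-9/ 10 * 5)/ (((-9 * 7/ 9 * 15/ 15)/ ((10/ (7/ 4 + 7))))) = 36/ 49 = 0.73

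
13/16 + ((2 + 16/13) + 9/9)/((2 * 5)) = 257/208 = 1.24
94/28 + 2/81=3835/1134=3.38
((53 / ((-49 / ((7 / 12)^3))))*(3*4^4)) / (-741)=1484 / 6669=0.22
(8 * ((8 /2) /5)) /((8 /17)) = 68 /5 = 13.60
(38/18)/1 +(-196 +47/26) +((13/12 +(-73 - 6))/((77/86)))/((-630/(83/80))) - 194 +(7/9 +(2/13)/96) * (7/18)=-6367231463/16511040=-385.63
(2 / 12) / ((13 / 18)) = 3 / 13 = 0.23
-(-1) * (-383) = -383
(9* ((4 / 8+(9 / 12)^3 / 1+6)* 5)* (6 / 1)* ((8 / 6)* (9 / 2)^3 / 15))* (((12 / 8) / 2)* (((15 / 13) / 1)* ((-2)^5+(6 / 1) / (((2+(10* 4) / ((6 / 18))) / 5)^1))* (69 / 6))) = -149409814815 / 31232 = -4783869.58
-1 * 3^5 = -243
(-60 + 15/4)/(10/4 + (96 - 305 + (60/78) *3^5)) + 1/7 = 21493/7126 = 3.02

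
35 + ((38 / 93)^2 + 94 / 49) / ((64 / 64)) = 15716797 / 423801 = 37.09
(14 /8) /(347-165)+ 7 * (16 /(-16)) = -727 /104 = -6.99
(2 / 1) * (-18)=-36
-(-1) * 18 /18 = 1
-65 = -65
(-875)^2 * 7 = 5359375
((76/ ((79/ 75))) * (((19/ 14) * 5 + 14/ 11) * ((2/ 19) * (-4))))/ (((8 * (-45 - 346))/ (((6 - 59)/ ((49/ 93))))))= -7.87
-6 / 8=-3 / 4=-0.75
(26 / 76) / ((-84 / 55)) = -715 / 3192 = -0.22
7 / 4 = 1.75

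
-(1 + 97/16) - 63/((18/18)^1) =-1121/16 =-70.06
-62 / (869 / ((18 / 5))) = -1116 / 4345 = -0.26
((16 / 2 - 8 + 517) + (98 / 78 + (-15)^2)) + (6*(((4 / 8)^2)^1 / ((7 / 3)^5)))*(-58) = 486360010 / 655473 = 742.00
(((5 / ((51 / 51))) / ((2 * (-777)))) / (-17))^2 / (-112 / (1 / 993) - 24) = -5 / 15527117787552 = -0.00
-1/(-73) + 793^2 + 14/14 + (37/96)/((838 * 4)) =14772199966093/23490816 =628850.01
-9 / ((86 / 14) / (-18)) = 1134 / 43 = 26.37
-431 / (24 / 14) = -3017 / 12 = -251.42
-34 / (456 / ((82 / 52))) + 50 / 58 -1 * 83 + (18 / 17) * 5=-224919973 / 2922504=-76.96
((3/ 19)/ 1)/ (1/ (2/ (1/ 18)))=108/ 19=5.68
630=630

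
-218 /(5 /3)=-654 /5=-130.80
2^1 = 2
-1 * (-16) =16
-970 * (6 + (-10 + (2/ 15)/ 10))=58006/ 15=3867.07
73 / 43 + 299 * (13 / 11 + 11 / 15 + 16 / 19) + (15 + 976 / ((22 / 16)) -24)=1526.94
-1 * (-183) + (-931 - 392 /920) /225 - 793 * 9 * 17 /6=-1037206603 /51750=-20042.64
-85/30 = -17/6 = -2.83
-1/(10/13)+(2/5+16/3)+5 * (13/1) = 2083/30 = 69.43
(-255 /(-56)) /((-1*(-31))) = 255 /1736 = 0.15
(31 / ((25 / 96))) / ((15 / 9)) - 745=-84197 / 125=-673.58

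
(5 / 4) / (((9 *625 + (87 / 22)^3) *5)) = 2662 / 60553503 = 0.00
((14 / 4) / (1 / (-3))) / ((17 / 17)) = -21 / 2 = -10.50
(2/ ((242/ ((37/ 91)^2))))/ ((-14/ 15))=-20535/ 14028014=-0.00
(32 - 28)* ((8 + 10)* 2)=144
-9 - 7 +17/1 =1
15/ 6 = 5/ 2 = 2.50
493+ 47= 540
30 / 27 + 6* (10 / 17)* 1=710 / 153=4.64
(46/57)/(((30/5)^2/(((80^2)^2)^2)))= 19293798400000000/513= 37609743469785.58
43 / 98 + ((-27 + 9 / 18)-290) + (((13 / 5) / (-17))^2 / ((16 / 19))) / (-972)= -1740169035739 / 5505796800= -316.06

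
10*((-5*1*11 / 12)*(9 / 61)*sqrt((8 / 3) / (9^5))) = -275*sqrt(6) / 14823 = -0.05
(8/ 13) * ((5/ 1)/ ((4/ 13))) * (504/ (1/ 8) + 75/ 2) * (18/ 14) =52322.14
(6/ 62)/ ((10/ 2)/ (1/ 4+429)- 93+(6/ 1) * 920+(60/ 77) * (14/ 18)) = 169983/ 9533561657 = 0.00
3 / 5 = 0.60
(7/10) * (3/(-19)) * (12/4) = -63/190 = -0.33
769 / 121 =6.36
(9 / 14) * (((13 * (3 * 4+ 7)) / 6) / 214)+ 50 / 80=2243 / 2996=0.75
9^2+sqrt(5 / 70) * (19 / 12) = 19 * sqrt(14) / 168+81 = 81.42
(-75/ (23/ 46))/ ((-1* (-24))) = -25/ 4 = -6.25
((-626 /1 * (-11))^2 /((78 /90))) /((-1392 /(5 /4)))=-296356225 /6032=-49130.67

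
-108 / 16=-27 / 4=-6.75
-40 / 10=-4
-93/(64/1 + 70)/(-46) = 93/6164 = 0.02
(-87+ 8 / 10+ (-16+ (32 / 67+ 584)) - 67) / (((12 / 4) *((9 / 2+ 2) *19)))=14644 / 13065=1.12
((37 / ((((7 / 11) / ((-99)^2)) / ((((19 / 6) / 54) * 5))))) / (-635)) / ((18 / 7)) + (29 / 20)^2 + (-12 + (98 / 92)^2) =-26868443023 / 241858800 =-111.09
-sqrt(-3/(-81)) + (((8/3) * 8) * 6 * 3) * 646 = 248064- sqrt(3)/9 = 248063.81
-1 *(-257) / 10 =257 / 10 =25.70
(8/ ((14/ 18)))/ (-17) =-72/ 119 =-0.61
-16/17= -0.94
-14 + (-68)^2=4610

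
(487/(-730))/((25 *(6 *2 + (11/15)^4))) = -197235/90832586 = -0.00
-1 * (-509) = 509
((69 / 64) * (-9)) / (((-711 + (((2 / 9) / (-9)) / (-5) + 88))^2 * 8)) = -101859525 / 32594867184128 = -0.00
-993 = -993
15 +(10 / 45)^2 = 15.05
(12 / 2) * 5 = 30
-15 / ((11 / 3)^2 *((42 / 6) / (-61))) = 8235 / 847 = 9.72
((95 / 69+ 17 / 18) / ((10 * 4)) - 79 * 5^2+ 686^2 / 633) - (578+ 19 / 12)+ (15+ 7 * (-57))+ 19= -7603598609 / 3494160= -2176.09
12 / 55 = 0.22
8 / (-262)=-4 / 131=-0.03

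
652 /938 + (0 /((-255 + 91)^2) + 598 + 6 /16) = 2247711 /3752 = 599.07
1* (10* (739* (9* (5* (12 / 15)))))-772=265268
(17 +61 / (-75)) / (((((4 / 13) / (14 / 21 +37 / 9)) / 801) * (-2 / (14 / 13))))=-16260923 / 150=-108406.15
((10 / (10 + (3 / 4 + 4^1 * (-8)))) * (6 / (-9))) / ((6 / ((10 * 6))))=160 / 51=3.14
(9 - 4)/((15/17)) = 17/3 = 5.67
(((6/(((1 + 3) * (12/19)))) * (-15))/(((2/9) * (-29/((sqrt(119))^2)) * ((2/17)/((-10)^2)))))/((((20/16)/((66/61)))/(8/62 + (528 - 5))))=13884738765975/54839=253190954.72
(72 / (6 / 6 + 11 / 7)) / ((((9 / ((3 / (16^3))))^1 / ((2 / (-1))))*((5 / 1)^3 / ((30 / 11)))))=-7 / 70400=-0.00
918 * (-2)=-1836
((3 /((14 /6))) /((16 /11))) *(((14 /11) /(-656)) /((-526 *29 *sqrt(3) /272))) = 51 *sqrt(3) /5003312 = 0.00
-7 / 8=-0.88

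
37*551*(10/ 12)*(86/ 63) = 4383205/ 189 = 23191.56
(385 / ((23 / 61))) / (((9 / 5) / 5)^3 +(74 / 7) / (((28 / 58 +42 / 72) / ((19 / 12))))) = 952977265625 / 14696700149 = 64.84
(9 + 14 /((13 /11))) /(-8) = -271 /104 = -2.61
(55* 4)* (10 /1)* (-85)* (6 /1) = -1122000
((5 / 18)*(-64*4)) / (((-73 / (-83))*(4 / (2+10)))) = -53120 / 219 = -242.56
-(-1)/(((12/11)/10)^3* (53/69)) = 3826625/3816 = 1002.78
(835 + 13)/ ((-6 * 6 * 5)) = -212/ 45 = -4.71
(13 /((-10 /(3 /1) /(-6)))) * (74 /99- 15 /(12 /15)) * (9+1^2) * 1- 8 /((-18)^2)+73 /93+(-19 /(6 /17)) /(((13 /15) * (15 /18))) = -3078238835 /718146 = -4286.37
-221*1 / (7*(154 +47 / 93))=-20553 / 100583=-0.20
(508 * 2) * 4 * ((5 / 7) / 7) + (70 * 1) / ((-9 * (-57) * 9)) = 93820870 / 226233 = 414.71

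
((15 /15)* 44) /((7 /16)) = 704 /7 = 100.57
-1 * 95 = -95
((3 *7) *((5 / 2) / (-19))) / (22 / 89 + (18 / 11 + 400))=-34265 / 4983624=-0.01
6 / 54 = 1 / 9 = 0.11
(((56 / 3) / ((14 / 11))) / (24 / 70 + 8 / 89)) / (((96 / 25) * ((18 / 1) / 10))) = 4283125 / 873504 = 4.90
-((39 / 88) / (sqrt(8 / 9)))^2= -13689 / 61952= -0.22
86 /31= 2.77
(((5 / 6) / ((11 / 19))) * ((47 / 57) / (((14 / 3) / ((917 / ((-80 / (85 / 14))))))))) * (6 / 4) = -26.55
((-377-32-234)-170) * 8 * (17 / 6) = -18428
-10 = -10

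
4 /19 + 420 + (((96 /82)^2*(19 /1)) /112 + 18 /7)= 94574614 /223573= 423.01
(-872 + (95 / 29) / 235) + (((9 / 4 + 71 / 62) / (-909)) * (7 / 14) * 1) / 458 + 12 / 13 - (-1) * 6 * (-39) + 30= -1966772649565795 / 1829448760464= -1075.06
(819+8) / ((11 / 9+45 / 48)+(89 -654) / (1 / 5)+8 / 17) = -2024496 / 6909161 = -0.29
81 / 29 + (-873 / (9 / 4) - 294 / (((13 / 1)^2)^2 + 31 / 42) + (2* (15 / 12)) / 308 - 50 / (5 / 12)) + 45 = -9862063841335 / 21429529352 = -460.21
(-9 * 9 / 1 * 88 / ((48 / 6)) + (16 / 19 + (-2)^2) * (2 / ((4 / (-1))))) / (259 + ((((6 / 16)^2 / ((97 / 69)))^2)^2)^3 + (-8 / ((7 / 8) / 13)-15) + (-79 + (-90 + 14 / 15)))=5840090552264950108809417053626587799733013577728000 / 280583196163597882917274566139043094048453364179493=20.81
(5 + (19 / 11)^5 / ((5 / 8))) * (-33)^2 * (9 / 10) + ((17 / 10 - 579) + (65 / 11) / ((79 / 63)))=74755121299 / 2628725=28437.79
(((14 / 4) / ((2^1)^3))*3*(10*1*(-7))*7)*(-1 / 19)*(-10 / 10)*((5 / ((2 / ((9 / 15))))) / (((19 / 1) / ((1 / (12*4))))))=-5145 / 92416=-0.06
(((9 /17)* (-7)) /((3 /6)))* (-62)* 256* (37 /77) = 10570752 /187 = 56528.09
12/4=3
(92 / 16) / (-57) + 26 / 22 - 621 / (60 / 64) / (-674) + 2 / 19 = 9166123 / 4225980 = 2.17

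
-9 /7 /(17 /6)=-54 /119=-0.45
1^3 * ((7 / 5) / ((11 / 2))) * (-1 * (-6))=1.53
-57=-57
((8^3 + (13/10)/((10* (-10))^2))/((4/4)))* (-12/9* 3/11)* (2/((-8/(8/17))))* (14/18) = 119466697/7012500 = 17.04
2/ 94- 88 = -4135/ 47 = -87.98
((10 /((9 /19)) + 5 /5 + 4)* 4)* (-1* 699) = -219020 /3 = -73006.67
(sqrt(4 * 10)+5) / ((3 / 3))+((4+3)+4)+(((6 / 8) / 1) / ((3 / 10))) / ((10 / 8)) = 2 * sqrt(10)+18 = 24.32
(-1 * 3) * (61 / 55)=-183 / 55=-3.33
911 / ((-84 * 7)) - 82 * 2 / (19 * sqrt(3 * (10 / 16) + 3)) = -328 * sqrt(78) / 741 - 911 / 588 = -5.46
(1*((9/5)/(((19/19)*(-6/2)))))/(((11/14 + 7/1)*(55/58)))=-2436/29975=-0.08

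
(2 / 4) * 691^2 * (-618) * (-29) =4278707241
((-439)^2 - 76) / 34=192645 / 34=5666.03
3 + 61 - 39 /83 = 5273 /83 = 63.53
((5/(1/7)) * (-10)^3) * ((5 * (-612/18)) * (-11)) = -65450000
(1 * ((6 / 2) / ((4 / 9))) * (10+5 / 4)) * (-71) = -86265 / 16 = -5391.56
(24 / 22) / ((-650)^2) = 3 / 1161875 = 0.00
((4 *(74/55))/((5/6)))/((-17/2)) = -3552/4675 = -0.76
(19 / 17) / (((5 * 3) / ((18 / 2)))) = 57 / 85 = 0.67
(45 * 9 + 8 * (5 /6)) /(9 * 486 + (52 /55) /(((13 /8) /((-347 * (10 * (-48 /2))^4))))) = -1045 /1700326467666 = -0.00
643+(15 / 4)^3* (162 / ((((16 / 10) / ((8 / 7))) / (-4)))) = -1330867 / 56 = -23765.48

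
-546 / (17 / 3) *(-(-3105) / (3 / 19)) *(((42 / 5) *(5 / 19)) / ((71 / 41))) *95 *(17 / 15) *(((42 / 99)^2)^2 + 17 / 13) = -348974716.87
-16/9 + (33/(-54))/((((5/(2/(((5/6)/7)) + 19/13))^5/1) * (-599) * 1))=-4842303893484247/4343838027343750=-1.11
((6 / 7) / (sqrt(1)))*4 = 24 / 7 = 3.43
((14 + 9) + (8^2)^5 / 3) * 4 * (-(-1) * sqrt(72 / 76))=4294967572 * sqrt(38) / 19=1393471486.48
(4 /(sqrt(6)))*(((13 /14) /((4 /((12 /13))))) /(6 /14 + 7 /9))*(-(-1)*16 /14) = 18*sqrt(6) /133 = 0.33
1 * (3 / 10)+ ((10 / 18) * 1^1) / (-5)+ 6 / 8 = 169 / 180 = 0.94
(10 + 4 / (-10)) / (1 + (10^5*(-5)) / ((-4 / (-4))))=-48 / 2499995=-0.00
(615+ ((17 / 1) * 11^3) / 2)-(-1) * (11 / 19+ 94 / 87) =39441107 / 3306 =11930.16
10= 10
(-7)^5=-16807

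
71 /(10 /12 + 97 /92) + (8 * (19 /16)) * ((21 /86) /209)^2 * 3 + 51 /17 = 719550739755 /17717546968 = 40.61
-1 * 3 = -3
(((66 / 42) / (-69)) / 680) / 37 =-11 / 12152280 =-0.00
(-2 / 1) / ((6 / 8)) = -8 / 3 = -2.67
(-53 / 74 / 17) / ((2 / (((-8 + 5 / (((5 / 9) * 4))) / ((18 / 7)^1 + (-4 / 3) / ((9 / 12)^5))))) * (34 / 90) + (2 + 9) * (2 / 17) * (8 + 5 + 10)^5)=-0.00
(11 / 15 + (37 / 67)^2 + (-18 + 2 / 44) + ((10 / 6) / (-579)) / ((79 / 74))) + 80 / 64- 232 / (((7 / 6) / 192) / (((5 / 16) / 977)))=-25840688408745491 / 926812323235260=-27.88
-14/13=-1.08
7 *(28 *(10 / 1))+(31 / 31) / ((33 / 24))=1960.73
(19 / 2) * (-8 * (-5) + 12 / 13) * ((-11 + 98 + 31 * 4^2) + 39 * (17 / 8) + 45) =14371049 / 52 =276366.33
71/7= 10.14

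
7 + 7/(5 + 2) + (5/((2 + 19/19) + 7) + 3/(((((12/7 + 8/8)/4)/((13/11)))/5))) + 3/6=7341/209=35.12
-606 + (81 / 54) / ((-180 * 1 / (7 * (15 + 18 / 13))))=-315617 / 520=-606.96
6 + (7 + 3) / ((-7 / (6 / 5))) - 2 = 16 / 7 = 2.29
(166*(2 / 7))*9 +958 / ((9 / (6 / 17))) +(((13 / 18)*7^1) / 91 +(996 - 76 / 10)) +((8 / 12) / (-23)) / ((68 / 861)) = 178898926 / 123165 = 1452.51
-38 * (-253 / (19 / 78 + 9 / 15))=3749460 / 329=11396.53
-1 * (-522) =522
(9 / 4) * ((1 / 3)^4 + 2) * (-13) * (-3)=2119 / 12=176.58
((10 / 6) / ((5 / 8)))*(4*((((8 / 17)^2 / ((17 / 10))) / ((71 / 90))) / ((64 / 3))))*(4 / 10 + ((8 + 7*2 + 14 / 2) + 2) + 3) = 990720 / 348823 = 2.84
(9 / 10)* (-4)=-3.60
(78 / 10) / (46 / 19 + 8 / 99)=5643 / 1810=3.12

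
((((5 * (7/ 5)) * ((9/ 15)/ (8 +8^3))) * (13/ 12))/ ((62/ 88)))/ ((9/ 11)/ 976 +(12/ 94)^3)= 1532635126/ 360195975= 4.26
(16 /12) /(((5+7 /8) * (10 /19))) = 304 /705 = 0.43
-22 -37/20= -477/20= -23.85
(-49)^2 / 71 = 2401 / 71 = 33.82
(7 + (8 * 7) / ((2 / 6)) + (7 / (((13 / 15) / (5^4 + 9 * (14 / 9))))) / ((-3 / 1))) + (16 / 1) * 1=-19882 / 13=-1529.38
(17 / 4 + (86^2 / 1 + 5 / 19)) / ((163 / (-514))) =-144546823 / 6194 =-23336.59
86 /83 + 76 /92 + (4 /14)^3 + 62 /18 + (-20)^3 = -47113253870 /5893083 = -7994.67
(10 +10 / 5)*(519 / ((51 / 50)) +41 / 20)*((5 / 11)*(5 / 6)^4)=1343.84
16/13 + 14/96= 859/624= 1.38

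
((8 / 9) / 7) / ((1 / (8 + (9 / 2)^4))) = 6689 / 126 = 53.09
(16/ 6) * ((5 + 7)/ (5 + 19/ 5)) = 40/ 11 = 3.64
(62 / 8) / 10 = 31 / 40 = 0.78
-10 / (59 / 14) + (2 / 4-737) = -87187 / 118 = -738.87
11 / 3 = 3.67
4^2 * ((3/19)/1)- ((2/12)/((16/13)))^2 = 439157/175104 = 2.51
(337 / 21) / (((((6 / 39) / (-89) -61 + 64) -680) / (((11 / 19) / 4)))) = -4288999 / 1250132436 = -0.00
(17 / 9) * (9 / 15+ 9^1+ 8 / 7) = 6392 / 315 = 20.29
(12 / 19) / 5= 12 / 95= 0.13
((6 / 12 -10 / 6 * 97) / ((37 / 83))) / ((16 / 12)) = -80261 / 296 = -271.15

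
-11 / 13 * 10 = -110 / 13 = -8.46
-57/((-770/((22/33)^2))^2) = -76/4002075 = -0.00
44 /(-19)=-44 /19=-2.32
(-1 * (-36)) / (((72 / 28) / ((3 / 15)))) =14 / 5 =2.80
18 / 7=2.57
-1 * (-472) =472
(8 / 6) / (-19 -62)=-4 / 243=-0.02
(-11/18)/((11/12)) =-2/3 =-0.67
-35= -35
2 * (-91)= -182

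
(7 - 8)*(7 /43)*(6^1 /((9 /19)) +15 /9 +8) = -469 /129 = -3.64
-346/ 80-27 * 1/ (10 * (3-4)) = -13/ 8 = -1.62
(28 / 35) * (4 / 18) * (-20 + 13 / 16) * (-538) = 82583 / 45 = 1835.18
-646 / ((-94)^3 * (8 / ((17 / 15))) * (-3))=-5491 / 149505120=-0.00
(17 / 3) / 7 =17 / 21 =0.81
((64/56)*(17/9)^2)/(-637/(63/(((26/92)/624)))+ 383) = 1701632/159828585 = 0.01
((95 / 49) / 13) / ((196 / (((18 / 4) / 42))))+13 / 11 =45449263 / 38454416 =1.18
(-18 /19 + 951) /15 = 6017 /95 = 63.34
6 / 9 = 2 / 3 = 0.67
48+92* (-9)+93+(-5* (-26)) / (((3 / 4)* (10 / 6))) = -583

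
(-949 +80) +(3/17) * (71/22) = -868.43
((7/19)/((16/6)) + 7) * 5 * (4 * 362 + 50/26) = 51748.90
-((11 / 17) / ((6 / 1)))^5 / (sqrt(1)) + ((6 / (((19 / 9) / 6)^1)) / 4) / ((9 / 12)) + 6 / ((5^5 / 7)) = 3735073713206411 / 655547976900000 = 5.70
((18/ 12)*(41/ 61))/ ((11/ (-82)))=-7.52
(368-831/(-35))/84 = 13711/2940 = 4.66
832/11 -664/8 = -81/11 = -7.36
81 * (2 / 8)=81 / 4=20.25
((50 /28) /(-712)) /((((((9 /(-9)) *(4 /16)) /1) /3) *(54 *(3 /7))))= 25 /19224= 0.00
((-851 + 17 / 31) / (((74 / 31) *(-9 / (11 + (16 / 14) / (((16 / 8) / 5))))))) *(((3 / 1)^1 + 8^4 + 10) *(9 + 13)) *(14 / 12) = 19264627382 / 333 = 57851733.88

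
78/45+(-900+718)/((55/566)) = -61750/33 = -1871.21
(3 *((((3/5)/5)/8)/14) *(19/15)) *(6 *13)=2223/7000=0.32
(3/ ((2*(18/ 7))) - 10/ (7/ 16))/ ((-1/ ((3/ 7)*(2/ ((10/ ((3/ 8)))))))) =0.72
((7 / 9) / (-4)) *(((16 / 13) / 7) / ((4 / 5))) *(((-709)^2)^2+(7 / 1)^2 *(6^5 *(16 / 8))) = -1263444749045 / 117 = -10798673068.76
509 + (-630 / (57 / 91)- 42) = -10237 / 19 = -538.79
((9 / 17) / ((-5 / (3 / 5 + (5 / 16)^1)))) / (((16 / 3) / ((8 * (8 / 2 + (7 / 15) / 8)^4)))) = -4106186822953 / 104448000000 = -39.31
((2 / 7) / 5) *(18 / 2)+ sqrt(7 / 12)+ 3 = sqrt(21) / 6+ 123 / 35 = 4.28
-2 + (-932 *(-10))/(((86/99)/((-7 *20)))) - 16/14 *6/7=-3164798678/2107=-1502040.19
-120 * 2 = -240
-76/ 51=-1.49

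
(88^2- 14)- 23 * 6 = 7592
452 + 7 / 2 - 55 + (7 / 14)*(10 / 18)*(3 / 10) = 4807 / 12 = 400.58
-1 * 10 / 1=-10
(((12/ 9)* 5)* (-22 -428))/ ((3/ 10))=-10000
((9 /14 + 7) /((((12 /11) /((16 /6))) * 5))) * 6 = 2354 /105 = 22.42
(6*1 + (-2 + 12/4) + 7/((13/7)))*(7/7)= 140/13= 10.77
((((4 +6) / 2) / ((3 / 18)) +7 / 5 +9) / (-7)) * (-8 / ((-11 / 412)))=-665792 / 385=-1729.33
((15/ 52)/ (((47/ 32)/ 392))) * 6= 282240/ 611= 461.93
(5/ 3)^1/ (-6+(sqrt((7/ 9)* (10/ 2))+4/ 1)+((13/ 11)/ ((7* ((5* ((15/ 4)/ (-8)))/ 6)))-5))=-413114625/ 1712515366-18528125* sqrt(35)/ 1712515366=-0.31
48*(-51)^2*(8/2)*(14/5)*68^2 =32328640512/5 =6465728102.40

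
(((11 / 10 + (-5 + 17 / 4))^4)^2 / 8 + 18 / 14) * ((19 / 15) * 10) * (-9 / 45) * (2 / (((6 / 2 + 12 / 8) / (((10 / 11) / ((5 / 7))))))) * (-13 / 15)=455280367340929 / 285120000000000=1.60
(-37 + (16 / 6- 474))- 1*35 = -1630 / 3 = -543.33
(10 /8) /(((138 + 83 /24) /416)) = 2496 /679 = 3.68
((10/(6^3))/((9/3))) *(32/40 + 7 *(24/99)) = 103/2673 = 0.04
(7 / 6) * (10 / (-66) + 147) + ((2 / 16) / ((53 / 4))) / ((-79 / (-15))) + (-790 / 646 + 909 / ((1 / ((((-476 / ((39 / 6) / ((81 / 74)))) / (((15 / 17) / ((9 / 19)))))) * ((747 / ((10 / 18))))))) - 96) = -169357955739632343389 / 3219999160950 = -52595652.13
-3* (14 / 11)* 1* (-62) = 2604 / 11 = 236.73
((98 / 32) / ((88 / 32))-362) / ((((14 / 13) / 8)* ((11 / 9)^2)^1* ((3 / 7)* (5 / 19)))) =-105897051 / 6655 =-15912.40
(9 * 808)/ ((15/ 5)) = 2424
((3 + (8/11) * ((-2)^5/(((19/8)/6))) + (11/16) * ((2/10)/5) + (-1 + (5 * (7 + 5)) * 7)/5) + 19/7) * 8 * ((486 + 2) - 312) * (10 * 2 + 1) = 431842872/475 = 909142.89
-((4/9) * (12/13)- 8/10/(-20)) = -439/975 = -0.45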